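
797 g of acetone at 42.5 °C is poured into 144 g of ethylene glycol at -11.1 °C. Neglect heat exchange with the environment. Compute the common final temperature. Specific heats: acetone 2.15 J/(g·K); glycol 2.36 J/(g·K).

T_f ≈ 33.6 °C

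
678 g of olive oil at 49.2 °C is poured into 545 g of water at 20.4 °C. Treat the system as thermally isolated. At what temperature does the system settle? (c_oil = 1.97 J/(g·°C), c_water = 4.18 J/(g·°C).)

T_f ≈ 31.0 °C

T_f is the heat-capacity-weighted average of the initial temperatures:
T_f = (1335.7*49.2 + 2278.1*20.4) / (1335.7 + 2278.1)
    = 112188 / 3613.8 ≈ 31.04 °C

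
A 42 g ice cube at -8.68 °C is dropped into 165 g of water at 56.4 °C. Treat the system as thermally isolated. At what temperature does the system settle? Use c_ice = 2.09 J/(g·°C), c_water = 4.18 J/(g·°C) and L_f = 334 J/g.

Net heat exchanged in the isolated system is zero:
warm ice to 0 °C: 42×2.09×(0 − (-8.68)) = 761.93; latent heat to melt: 42×334 = 14028; meltwater 0→T: 42×4.18×T = 175.56 T; water cools: 165×4.18×(T − 56.4) = 689.7(T − 56.4)
865.26 T = 38899 − 14790 = 24109
T ≈ 27.86 °C. Since T > 0 °C, the all-ice-melts assumption holds.

T_f ≈ 27.9 °C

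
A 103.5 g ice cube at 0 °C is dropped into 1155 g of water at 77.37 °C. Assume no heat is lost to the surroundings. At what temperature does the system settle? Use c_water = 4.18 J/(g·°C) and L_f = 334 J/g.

T_f ≈ 64.4 °C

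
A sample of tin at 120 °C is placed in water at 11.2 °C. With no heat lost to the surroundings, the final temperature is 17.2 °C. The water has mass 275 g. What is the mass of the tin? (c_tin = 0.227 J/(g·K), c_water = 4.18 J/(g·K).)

|Q_tin| = |Q_water|:
m×0.227×(120 − 17.2) = 275×4.18×(17.2 − 11.2)
23.34 m = 6897  ⇒  m ≈ 295.6 g

m ≈ 296 g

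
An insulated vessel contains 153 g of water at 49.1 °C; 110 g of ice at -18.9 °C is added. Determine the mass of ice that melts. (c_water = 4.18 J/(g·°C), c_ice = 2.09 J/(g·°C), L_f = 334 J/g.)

Heat available from the water dropping to 0 °C: 153×4.18×49.1 = 31401 J.
Warming the ice to 0 °C takes 110×2.09×18.9 = 4345.1 J, leaving 27056 J for melting.
To melt every bit of ice: 110×334 = 36740 J.
27056 J < 36740 J, so only part of the ice melts and the system sits at 0 °C.
m_melted×334 = 27056  ⇒  m_melted ≈ 81.01 g.

m_melted ≈ 81 g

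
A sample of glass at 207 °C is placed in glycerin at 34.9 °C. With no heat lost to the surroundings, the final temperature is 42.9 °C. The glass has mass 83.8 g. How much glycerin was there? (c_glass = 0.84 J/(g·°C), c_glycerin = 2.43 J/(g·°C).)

m ≈ 594 g

|Q_glass| = |Q_glycerin|:
83.8×0.84×(207 − 42.9) = m×2.43×(42.9 − 34.9)
19.44 m = 11551  ⇒  m ≈ 594.2 g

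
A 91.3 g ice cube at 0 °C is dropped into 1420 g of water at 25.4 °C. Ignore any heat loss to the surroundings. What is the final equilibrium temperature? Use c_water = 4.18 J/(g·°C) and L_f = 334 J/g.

Heat gained plus heat lost sum to zero:
fusion: m_ice L_f = 91.3×334 = 30494; meltwater 0→T: 91.3×4.18×T = 381.63 T; water: 5935.6(T − 25.4)
6317.2 T = 150764 − 30494 = 120270
T ≈ 19.04 °C (positive, so assuming full melt was valid).

T_f ≈ 19.0 °C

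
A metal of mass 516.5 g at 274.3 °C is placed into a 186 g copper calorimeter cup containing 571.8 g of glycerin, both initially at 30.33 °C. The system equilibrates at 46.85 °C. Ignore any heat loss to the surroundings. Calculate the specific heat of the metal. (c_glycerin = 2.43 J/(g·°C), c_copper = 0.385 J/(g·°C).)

c ≈ 0.205 J/(g·°C)

Conservation of energy gives ΣQ = 0:
516.5×c×(46.85 − 274.3) + 571.8×2.43×(46.85 − 30.33) + 186×0.385×(46.85 − 30.33) = 0
-117478 c = -24137
c = -24137/-117478 ≈ 0.2055 J/(g·°C)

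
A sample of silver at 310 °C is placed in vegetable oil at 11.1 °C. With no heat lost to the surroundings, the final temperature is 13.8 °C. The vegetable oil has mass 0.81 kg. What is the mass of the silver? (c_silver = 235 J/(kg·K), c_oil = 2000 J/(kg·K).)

Energy conservation, ΣQ = 0:
m·235·(13.8 − 310) + 0.81·2000·(13.8 − 11.1) = 0
-69607 m = -4374
m = -4374/-69607 ≈ 0.06284 kg

m ≈ 0.0628 kg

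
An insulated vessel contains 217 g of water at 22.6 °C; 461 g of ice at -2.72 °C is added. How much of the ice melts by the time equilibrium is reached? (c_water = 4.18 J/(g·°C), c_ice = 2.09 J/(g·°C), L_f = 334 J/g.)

m_melted ≈ 53.5 g

Heat available from the water dropping to 0 °C: 217·4.18·22.6 = 20500 J.
Of that, 461·2.09·2.72 = 2620.7 J goes to bring the ice to 0 °C, leaving 17879 J.
To melt every bit of ice: 461·334 = 153974 J.
17879 J < 153974 J, so only part of the ice melts and the system sits at 0 °C.
Mass melted = 17879/334 ≈ 53.53 g.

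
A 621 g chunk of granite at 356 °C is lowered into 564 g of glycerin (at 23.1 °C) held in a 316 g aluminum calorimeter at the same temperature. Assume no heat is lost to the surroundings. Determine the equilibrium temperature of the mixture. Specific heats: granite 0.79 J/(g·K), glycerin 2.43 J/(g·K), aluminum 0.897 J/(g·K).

Let T be the final temperature. ΣQ_i = 0:
621·0.79·(T − 356) + 564·2.43·(T − 23.1) + 316·0.897·(T − 23.1) = 0
(490.59 + 1370.5 + 283.45) T = 490.59·356 + 1370.5·23.1 + 283.45·23.1
T = 212857/2144.6 ≈ 99.25 °C

T_f ≈ 99.3 °C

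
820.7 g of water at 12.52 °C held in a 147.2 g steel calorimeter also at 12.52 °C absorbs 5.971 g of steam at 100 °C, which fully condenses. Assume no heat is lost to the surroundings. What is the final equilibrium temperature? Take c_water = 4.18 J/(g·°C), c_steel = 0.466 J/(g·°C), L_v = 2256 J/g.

Let T be the final temperature. ΣQ_i = 0:
steam→water at 100 °C releases m L_v = 5.971×2256 = 13471
  condensate cools 100→T: 5.971×4.18×(T − 100) = 24.96(T − 100)
  water warms: 820.7×4.18×(T − 12.52) = 3430.5(T − 12.52)
  steel cup: 147.2×0.466×(T − 12.52) = 68.6(T − 12.52)
3524.1 T = 13471 + 2495.9 + 43809 = 59775
T ≈ 16.96 °C — below 100 °C, confirming all the steam condensed.

T_f ≈ 17.0 °C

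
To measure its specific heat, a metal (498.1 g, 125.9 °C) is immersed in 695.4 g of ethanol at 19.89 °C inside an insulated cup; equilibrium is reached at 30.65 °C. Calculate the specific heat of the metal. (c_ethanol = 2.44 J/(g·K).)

Let T be the final temperature. ΣQ_i = 0:
498.1×c×(30.65 − 125.9) + 695.4×2.44×(30.65 − 19.89) = 0
-47444 c = -18257
c = -18257/-47444 ≈ 0.3848 J/(g·K)

c ≈ 0.385 J/(g·K)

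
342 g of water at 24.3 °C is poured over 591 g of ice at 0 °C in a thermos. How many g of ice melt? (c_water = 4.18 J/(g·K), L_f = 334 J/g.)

Cooling the water to 0 °C releases 342·4.18·24.3 = 34738 J.
To melt every bit of ice: 591·334 = 197394 J.
Since 34738 < 197394 J, not all the ice melts; equilibrium is at 0 °C.
m_melted·334 = 34738  ⇒  m_melted ≈ 104 g.

m_melted ≈ 104 g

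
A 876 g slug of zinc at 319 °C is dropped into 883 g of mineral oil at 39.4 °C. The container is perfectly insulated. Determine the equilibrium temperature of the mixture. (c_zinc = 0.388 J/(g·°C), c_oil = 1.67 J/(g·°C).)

T_f ≈ 91.8 °C

Taking heat into each body as positive, Σ m c ΔT = 0:
876·0.388·(T − 319) + 883·1.67·(T − 39.4) = 0
(339.89 + 1474.6) T = 339.89·319 + 1474.6·39.4
T ≈ 91.77 °C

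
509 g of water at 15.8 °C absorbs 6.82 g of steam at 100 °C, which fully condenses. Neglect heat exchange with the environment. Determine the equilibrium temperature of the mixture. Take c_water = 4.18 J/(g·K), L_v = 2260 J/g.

T_f ≈ 24.1 °C

Energy balance with sensible and latent terms:
condense steam: −6.82·2260 = −15413
  condensed water 100 °C→T: 28.51(T − 100)
  water warms: 509·4.18·(T − 15.8) = 2127.6(T − 15.8)
2156.1 T = 15413 + 2850.8 + 33616 = 51880
T ≈ 24.06 °C, under the boiling point, so the assumption holds.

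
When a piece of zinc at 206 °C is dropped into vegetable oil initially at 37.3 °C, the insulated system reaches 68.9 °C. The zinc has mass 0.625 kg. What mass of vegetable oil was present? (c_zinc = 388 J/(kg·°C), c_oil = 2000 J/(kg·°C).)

Taking heat into each body as positive, Σ m c ΔT = 0:
0.625×388×(68.9 − 206) + m×2000×(68.9 − 37.3) = 0
63200 m = 33247
m = 33247/63200 ≈ 0.5261 kg

m ≈ 0.526 kg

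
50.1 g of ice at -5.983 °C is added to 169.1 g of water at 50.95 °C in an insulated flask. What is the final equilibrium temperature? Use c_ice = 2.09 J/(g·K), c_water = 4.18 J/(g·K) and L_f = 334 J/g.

Conservation of energy gives ΣQ = 0:
warm ice to 0 °C: 50.1·2.09·(0 − (-5.983)) = 626.47
  melt ice: 50.1·334 = 16733
  meltwater 0→T: 50.1·4.18·T = 209.42 T
  water: 706.84(T − 50.95)
916.26 T = 36013 − 17360 = 18654
T ≈ 20.36 °C. Since T > 0 °C, the all-ice-melts assumption holds.

T_f ≈ 20.4 °C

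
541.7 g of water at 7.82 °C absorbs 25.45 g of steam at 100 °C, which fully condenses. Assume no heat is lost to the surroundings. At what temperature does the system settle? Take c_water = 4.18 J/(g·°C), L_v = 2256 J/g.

T_f ≈ 36.2 °C

Taking heat into each body as positive, Σ m c ΔT = 0:
latent heat released on condensation: 25.45·2256 = 57415
  condensate cools 100→T: 25.45·4.18·(T − 100) = 106.38(T − 100)
  original water: 2264.3(T − 7.82)
2370.7 T = 57415 + 10638 + 17707 = 85760
T ≈ 36.18 °C, under the boiling point, so the assumption holds.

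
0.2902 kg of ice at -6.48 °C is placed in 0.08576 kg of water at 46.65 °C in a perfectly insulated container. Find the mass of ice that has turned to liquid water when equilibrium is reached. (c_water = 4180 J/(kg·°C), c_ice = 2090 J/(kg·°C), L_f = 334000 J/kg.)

m_melted ≈ 0.0383 kg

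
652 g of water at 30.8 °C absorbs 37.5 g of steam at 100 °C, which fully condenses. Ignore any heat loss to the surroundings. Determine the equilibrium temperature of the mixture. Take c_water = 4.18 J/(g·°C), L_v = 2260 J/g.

Conservation of energy gives ΣQ = 0:
steam→water at 100 °C releases m L_v = 37.5·2260 = 84750
  condensed water 100 °C→T: 156.75(T − 100)
  original water: 2725.4(T − 30.8)
2882.1 T = 84750 + 15675 + 83941 = 184366
T ≈ 63.97 °C, under the boiling point, so the assumption holds.

T_f ≈ 64.0 °C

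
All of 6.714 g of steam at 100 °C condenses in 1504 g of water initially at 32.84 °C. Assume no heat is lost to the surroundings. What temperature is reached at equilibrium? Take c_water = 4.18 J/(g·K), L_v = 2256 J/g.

Let T be the final temperature. ΣQ_i = 0:
latent heat released on condensation: 6.714×2256 = 15147
  condensate cools 100→T: 6.714×4.18×(T − 100) = 28.06(T − 100)
  original water: 6286.7(T − 32.84)
6314.8 T = 15147 + 2806.5 + 206456 = 224409
T ≈ 35.54 °C (< 100 °C, so full condensation is consistent).

T_f ≈ 35.5 °C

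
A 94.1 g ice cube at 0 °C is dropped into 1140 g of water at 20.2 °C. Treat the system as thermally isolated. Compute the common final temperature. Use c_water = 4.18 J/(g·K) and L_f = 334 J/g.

Heat gained plus heat lost sum to zero:
fusion: m_ice L_f = 94.1·334 = 31429; warm the meltwater: 393.34 T; water: 4765.2(T − 20.2)
5158.5 T = 96257 − 31429 = 64828
T ≈ 12.57 °C — above 0 °C, consistent with complete melting.

T_f ≈ 12.6 °C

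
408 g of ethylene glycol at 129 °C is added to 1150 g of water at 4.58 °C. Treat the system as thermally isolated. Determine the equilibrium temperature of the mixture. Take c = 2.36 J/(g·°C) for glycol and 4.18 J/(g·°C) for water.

T_f ≈ 25.3 °C

Conservation of energy gives ΣQ = 0:
408·2.36·(T − 129) + 1150·4.18·(T − 4.58) = 0
962.88(T − 129) + 4807(T − 4.58) = 0
5769.9 T = 146228
T = 146228 / 5769.9 = 25.3 °C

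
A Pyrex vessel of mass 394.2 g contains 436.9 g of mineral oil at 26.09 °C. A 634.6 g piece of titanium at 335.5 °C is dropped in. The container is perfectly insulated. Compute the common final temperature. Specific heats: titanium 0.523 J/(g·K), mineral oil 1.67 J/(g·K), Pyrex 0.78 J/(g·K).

T_f ≈ 101.1 °C

Taking heat into each body as positive, Σ m c ΔT = 0:
634.6×0.523×(T − 335.5) + 436.9×1.67×(T − 26.09) + 394.2×0.78×(T − 26.09) = 0
331.9(T − 335.5) + 729.62(T − 26.09) + 307.48(T − 26.09) = 0
(331.9 + 729.62 + 307.48) T = 331.9×335.5 + 729.62×26.09 + 307.48×26.09
T = 138409 / 1369 = 101 °C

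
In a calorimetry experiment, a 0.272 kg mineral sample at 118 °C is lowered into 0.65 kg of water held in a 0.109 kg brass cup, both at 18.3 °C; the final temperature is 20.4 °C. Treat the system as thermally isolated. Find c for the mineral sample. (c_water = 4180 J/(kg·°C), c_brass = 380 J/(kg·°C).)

c ≈ 218 J/(kg·°C)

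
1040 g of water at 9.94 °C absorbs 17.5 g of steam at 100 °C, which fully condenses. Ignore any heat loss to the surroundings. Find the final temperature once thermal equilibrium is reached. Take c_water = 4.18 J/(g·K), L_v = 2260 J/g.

T_f ≈ 20.4 °C

Conservation of energy gives ΣQ = 0:
condense steam: −17.5·2260 = −39550
  condensed water 100 °C→T: 73.15(T − 100)
  water warms: 1040·4.18·(T − 9.94) = 4347.2(T − 9.94)
4420.3 T = 39550 + 7315 + 43211 = 90076
T ≈ 20.38 °C — below 100 °C, confirming all the steam condensed.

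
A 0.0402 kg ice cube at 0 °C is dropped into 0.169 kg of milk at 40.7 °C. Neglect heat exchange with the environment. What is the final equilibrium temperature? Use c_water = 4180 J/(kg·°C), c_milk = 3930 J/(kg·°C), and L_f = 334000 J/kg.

T_f ≈ 16.3 °C

Energy conservation, ΣQ = 0:
latent heat to melt: 0.0402×334000 = 13427; warm the meltwater: 168.04 T; milk cools: 0.169×3930×(T − 40.7) = 664.17(T − 40.7)
832.21 T = 27032 − 13427 = 13605
T ≈ 16.35 °C (positive, so assuming full melt was valid).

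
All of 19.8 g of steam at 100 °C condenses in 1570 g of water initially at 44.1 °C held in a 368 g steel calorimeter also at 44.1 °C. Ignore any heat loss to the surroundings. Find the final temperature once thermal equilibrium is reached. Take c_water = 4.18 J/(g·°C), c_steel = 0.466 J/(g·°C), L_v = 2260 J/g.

T_f ≈ 51.3 °C

Sum of m c ΔT and latent-heat terms is zero:
steam→water at 100 °C releases m L_v = 19.8×2260 = 44748; condensed water 100 °C→T: 82.76(T − 100); water warms: 1570×4.18×(T − 44.1) = 6562.6(T − 44.1); cup: 171.49(T − 44.1)
6816.9 T = 44748 + 8276.4 + 296973 = 349998
T ≈ 51.34 °C, under the boiling point, so the assumption holds.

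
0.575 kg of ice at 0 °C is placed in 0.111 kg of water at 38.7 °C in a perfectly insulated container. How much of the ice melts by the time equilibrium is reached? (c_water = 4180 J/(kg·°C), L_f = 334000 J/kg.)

Water can give up m c ΔT = 0.111×4180×38.7 = 17956 J before reaching 0 °C.
Melting all 0.575 kg of ice would need 0.575×334000 = 192050 J.
Since 17956 < 192050 J, not all the ice melts; equilibrium is at 0 °C.
m_melt = 17956 / L_f = 0.05376 kg.

m_melted ≈ 0.0538 kg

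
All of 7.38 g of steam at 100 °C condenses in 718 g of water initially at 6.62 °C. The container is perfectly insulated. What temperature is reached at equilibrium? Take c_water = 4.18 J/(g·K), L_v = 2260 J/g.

T_f ≈ 13.1 °C

Let T be the final temperature. ΣQ_i = 0:
steam→water at 100 °C releases m L_v = 7.38×2260 = 16679; condensate cools 100→T: 7.38×4.18×(T − 100) = 30.85(T − 100); original water: 3001.2(T − 6.62)
3032.1 T = 16679 + 3084.8 + 19868 = 39632
T ≈ 13.07 °C, under the boiling point, so the assumption holds.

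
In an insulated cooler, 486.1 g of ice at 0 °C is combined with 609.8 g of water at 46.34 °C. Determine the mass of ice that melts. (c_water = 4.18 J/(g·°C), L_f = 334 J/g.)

Heat available from the water dropping to 0 °C: 609.8×4.18×46.34 = 118119 J.
Melting all 486.1 g of ice would need 486.1×334 = 162357 J.
Since 118119 < 162357 J, not all the ice melts; equilibrium is at 0 °C.
Mass melted = 118119/334 ≈ 353.6 g.

m_melted ≈ 354 g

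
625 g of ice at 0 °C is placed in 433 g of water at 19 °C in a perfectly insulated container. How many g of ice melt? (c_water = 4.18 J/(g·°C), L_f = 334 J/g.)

m_melted ≈ 103 g

Water can give up m c ΔT = 433×4.18×19 = 34389 J before reaching 0 °C.
To melt every bit of ice: 625×334 = 208750 J.
34389 J < 208750 J, so only part of the ice melts and the system sits at 0 °C.
m_melt = 34389 / L_f = 103 g.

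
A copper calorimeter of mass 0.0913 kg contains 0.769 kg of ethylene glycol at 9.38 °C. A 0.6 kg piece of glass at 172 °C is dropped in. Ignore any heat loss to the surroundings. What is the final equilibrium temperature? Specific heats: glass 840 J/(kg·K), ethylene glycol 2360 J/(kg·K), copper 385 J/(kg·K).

Energy conservation, ΣQ = 0:
0.6*840*(T − 172) + 0.769*2360*(T − 9.38) + 0.0913*385*(T − 9.38) = 0
2354 T = 104041
T = 104041/2354 ≈ 44.20 °C

T_f ≈ 44.2 °C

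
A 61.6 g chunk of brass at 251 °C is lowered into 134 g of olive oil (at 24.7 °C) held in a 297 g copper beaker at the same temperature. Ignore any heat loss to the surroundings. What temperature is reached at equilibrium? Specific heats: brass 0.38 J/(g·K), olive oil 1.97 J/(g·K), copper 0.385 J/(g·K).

T_f ≈ 37.9 °C

T_f is the heat-capacity-weighted average of the initial temperatures:
T_f = (23.41·251 + 263.98·24.7 + 114.34·24.7) / (23.41 + 263.98 + 114.34)
    = 15220 / 401.73 ≈ 37.89 °C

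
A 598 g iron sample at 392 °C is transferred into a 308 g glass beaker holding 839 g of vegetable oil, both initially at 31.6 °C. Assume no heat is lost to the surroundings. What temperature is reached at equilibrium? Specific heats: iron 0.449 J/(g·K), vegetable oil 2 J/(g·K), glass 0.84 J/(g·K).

T_f ≈ 75.5 °C

T_f = Σ m_i c_i T_i / Σ m_i c_i:
T_f = (268.5*392 + 1678*31.6 + 258.72*31.6) / (268.5 + 1678 + 258.72)
    = 166453 / 2205.2 ≈ 75.48 °C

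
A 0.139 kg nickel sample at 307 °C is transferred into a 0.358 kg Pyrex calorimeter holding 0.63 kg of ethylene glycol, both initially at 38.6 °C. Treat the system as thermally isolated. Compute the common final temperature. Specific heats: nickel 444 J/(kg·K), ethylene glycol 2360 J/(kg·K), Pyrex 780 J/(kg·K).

T_f ≈ 47.7 °C

Conservation of energy gives ΣQ = 0:
0.139*444*(T − 307) + 0.63*2360*(T − 38.6) + 0.358*780*(T − 38.6) = 0
61.72(T − 307) + 1486.8(T − 38.6) + 279.24(T − 38.6) = 0
1827.8 T = 87116
T = 87116/1827.8 ≈ 47.66 °C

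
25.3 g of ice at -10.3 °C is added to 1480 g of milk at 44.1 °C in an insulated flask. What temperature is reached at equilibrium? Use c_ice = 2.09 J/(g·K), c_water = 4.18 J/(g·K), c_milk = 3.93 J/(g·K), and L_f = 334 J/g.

Heat gained plus heat lost sum to zero:
warm ice to 0 °C: 25.3·2.09·(0 − (-10.3)) = 544.63
  melt ice: 25.3·334 = 8450.2
  warm the meltwater: 105.75 T
  milk cools: 1480·3.93·(T − 44.1) = 5816.4(T − 44.1)
5922.2 T = 256503 − 8994.8 = 247508
T ≈ 41.79 °C. Since T > 0 °C, the all-ice-melts assumption holds.

T_f ≈ 41.8 °C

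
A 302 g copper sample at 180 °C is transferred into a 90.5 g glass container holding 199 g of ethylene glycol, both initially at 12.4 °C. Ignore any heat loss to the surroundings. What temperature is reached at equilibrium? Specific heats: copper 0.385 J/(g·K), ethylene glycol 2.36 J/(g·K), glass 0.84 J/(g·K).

T_f ≈ 41.8 °C

Taking heat into each body as positive, Σ m c ΔT = 0:
302·0.385·(T − 180) + 199·2.36·(T − 12.4) + 90.5·0.84·(T − 12.4) = 0
661.93 T = 27695
T ≈ 41.84 °C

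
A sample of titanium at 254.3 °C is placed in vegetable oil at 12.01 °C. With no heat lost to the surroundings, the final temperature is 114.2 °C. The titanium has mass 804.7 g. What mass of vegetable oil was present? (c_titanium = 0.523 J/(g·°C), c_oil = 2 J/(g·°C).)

m ≈ 288 g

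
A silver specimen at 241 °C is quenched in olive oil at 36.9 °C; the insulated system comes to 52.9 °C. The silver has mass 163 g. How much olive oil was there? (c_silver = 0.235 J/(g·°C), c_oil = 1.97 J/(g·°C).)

m ≈ 229 g

|Q_silver| = |Q_oil|:
163×0.235×(241 − 52.9) = m×1.97×(52.9 − 36.9)
31.52 m = 7205.2  ⇒  m ≈ 228.6 g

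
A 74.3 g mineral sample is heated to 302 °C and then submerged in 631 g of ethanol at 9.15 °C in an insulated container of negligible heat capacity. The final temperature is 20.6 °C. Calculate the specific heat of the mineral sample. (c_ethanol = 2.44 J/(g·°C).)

Energy conservation, ΣQ = 0:
74.3·c·(20.6 − 302) + 631·2.44·(20.6 − 9.15) = 0
-20908 c = -17629
c = -17629/-20908 ≈ 0.8432 J/(g·°C)

c ≈ 0.843 J/(g·°C)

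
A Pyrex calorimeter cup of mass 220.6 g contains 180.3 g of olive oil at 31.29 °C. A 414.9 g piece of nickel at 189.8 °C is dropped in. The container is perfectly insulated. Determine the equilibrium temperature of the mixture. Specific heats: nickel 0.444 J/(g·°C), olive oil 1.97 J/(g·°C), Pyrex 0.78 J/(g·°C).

Setting the total heat transfer to zero:
414.9*0.444*(T − 189.8) + 180.3*1.97*(T − 31.29) + 220.6*0.78*(T − 31.29) = 0
184.22(T − 189.8) + 355.19(T − 31.29) + 172.07(T − 31.29) = 0
711.47 T = 51462
T = 51462 / 711.47 = 72.3 °C

T_f ≈ 72.3 °C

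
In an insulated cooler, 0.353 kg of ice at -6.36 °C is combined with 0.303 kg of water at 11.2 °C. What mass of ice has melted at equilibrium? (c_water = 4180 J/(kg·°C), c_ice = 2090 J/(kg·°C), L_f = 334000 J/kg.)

m_melted ≈ 0.0284 kg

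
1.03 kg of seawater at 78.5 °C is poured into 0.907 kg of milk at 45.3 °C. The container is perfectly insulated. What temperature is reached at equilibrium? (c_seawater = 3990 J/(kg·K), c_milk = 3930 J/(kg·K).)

T_f is the heat-capacity-weighted average of the initial temperatures:
T_f = (4109.7·78.5 + 3564.5·45.3) / (4109.7 + 3564.5)
    = 484084 / 7674.2 ≈ 63.08 °C

T_f ≈ 63.1 °C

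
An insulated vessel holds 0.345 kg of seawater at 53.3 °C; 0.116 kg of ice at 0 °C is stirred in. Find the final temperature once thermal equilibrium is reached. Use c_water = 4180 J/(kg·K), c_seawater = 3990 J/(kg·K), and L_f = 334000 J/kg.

T_f ≈ 18.6 °C

Net heat exchanged in the isolated system is zero:
fusion: m_ice L_f = 0.116·334000 = 38744; warm the meltwater: 484.88 T; seawater: 1376.5(T − 53.3)
1861.4 T = 73370 − 38744 = 34626
T ≈ 18.60 °C. Since T > 0 °C, the all-ice-melts assumption holds.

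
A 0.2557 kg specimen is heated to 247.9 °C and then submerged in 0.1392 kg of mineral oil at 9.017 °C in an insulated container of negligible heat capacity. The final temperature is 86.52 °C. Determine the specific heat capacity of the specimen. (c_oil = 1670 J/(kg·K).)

Conservation of energy gives ΣQ = 0:
0.2557·c·(86.52 − 247.9) + 0.1392·1670·(86.52 − 9.017) = 0
-41.26 c = -18017
c = -18017/-41.26 ≈ 436.6 J/(kg·K)

c ≈ 437 J/(kg·K)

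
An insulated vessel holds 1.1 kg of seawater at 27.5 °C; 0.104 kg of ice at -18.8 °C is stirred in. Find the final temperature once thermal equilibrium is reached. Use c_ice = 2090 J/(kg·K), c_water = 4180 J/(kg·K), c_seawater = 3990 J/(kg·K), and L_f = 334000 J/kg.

T_f ≈ 17.0 °C

Sum of m c ΔT and latent-heat terms is zero:
ice -18.8→0 °C: 0.104×2090×18.8 = 4086.4
  melt ice: 0.104×334000 = 34736
  warm the meltwater: 434.72 T
  seawater cools: 1.1×3990×(T − 27.5) = 4389(T − 27.5)
4823.7 T = 120698 − 38822 = 81875
T ≈ 16.97 °C (positive, so assuming full melt was valid).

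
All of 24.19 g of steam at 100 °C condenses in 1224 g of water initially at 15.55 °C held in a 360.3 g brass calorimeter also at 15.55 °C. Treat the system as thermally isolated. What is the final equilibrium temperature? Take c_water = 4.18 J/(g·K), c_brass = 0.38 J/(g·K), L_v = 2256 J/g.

Setting the total heat transfer to zero:
condense steam: −24.19·2256 = −54573
  condensate cools 100→T: 24.19·4.18·(T − 100) = 101.11(T − 100)
  original water: 5116.3(T − 15.55)
  cup: 136.91(T − 15.55)
5354.3 T = 54573 + 10111 + 81688 = 146372
T ≈ 27.34 °C, under the boiling point, so the assumption holds.

T_f ≈ 27.3 °C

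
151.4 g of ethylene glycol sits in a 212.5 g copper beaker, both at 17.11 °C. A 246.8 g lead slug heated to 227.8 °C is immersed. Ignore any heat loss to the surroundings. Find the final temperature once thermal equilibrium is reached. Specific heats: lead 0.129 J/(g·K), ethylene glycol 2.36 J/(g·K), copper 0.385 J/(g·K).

T_f ≈ 31.4 °C

Energy conservation, ΣQ = 0:
246.8×0.129×(T − 227.8) + 151.4×2.36×(T − 17.11) + 212.5×0.385×(T − 17.11) = 0
470.95 T = 14766
T = 14766/470.95 ≈ 31.35 °C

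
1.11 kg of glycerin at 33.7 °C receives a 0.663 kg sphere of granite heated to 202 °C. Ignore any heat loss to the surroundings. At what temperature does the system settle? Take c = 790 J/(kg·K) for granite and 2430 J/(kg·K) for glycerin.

T_f ≈ 61.1 °C

Taking heat into each body as positive, Σ m c ΔT = 0:
0.663*790*(T − 202) + 1.11*2430*(T − 33.7) = 0
523.77(T − 202) + 2697.3(T − 33.7) = 0
(523.77 + 2697.3) T = 523.77*202 + 2697.3*33.7
T = 196701/3221.1 ≈ 61.07 °C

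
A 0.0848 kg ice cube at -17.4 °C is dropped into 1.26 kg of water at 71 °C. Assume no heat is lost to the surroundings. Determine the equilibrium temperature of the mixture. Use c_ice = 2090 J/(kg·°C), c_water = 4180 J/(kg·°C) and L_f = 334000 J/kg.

T_f ≈ 60.9 °C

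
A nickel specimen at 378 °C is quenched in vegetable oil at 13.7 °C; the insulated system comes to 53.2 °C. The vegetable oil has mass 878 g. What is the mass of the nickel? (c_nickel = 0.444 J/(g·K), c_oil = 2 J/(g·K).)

m ≈ 481 g

Let T be the final temperature. ΣQ_i = 0:
m×0.444×(53.2 − 378) + 878×2×(53.2 − 13.7) = 0
-144.21 m = -69362
m = -69362/-144.21 ≈ 481 g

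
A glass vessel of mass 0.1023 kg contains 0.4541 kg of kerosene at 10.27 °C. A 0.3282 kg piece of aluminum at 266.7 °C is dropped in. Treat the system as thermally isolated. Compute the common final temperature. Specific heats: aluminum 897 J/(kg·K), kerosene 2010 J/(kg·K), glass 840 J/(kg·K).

T_f = Σ m_i c_i T_i / Σ m_i c_i:
T_f = (294.4*266.7 + 912.74*10.27 + 85.93*10.27) / (294.4 + 912.74 + 85.93)
    = 88772 / 1293.1 ≈ 68.65 °C

T_f ≈ 68.7 °C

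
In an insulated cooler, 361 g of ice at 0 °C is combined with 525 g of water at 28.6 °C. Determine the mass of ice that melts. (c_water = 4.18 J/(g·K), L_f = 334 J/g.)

m_melted ≈ 188 g

Water can give up m c ΔT = 525·4.18·28.6 = 62763 J before reaching 0 °C.
Melting all 361 g of ice would need 361·334 = 120574 J.
62763 J < 120574 J, so only part of the ice melts and the system sits at 0 °C.
m_melt = 62763 / L_f = 187.9 g.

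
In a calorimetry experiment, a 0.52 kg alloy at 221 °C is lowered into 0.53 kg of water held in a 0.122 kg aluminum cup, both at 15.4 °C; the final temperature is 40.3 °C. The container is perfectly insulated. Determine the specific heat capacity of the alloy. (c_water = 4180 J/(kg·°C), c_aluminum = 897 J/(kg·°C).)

c ≈ 616 J/(kg·°C)

Setting the total heat transfer to zero:
0.52·c·(40.3 − 221) + 0.53·4180·(40.3 − 15.4) + 0.122·897·(40.3 − 15.4) = 0
-93.96 c = -57888
c = -57888/-93.96 ≈ 616.1 J/(kg·°C)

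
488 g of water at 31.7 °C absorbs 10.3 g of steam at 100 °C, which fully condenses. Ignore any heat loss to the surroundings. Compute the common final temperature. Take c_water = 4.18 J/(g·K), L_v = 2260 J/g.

T_f ≈ 44.3 °C

Heat gained plus heat lost sum to zero:
steam→water at 100 °C releases m L_v = 10.3·2260 = 23278; condensed water 100 °C→T: 43.05(T − 100); water warms: 488·4.18·(T − 31.7) = 2039.8(T − 31.7)
2082.9 T = 23278 + 4305.4 + 64663 = 92246
T ≈ 44.29 °C — below 100 °C, confirming all the steam condensed.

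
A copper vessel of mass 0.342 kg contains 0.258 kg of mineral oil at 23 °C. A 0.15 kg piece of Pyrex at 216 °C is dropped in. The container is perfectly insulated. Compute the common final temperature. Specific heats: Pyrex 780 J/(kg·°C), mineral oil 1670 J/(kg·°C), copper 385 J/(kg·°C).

Let T be the final temperature. ΣQ_i = 0:
0.15×780×(T − 216) + 0.258×1670×(T − 23) + 0.342×385×(T − 23) = 0
117(T − 216) + 430.86(T − 23) + 131.67(T − 23) = 0
679.53 T = 38210
T ≈ 56.23 °C

T_f ≈ 56.2 °C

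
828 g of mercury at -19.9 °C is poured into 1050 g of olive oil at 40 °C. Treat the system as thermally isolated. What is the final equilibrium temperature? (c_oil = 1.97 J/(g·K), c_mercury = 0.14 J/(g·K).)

T_f ≈ 36.8 °C

Let T be the final temperature. ΣQ_i = 0:
1050·1.97·(T − 40) + 828·0.14·(T − (-19.9)) = 0
2068.5(T − 40) + 115.92(T − (-19.9)) = 0
2184.4 T = 80433
T ≈ 36.82 °C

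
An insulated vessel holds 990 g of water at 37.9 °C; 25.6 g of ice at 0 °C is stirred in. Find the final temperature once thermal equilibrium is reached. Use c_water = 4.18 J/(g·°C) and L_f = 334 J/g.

Energy conservation, ΣQ = 0:
latent heat to melt: 25.6·334 = 8550.4
  warm the meltwater: 107.01 T
  water: 4138.2(T − 37.9)
4245.2 T = 156838 − 8550.4 = 148287
T ≈ 34.93 °C — above 0 °C, consistent with complete melting.

T_f ≈ 34.9 °C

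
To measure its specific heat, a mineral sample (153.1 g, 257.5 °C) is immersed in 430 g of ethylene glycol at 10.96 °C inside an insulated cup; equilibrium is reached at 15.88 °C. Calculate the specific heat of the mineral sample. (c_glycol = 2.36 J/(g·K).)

c ≈ 0.135 J/(g·K)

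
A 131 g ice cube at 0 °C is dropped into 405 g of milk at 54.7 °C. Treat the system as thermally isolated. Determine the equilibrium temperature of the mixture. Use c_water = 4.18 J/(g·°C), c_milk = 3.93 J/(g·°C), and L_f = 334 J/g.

Setting the total heat transfer to zero:
melt ice: 131·334 = 43754; meltwater 0→T: 131·4.18·T = 547.58 T; milk cools: 405·3.93·(T − 54.7) = 1591.7(T − 54.7)
2139.2 T = 87063 − 43754 = 43309
T ≈ 20.25 °C (positive, so assuming full melt was valid).

T_f ≈ 20.2 °C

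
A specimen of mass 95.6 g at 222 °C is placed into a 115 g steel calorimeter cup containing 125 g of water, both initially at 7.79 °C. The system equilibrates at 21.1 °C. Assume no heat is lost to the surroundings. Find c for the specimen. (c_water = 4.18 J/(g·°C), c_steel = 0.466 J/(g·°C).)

Conservation of energy gives ΣQ = 0:
95.6·c·(21.1 − 222) + 125·4.18·(21.1 − 7.79) + 115·0.466·(21.1 − 7.79) = 0
-19206 c = -7667.8
c = -7667.8/-19206 ≈ 0.3992 J/(g·°C)

c ≈ 0.399 J/(g·°C)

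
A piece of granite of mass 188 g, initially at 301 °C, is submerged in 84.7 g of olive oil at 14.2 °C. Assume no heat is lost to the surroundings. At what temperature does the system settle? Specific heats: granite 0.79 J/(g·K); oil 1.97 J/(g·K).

Conservation of energy gives ΣQ = 0:
188×0.79×(T − 301) + 84.7×1.97×(T − 14.2) = 0
148.52(T − 301) + 166.86(T − 14.2) = 0
(148.52 + 166.86) T = 148.52×301 + 166.86×14.2
T = 47074 / 315.38 = 149 °C

T_f ≈ 149.3 °C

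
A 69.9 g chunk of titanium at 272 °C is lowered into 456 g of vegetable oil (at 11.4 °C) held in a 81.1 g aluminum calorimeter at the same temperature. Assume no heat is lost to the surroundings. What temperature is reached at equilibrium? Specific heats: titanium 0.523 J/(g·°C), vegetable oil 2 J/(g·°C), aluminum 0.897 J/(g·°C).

T_f ≈ 20.7 °C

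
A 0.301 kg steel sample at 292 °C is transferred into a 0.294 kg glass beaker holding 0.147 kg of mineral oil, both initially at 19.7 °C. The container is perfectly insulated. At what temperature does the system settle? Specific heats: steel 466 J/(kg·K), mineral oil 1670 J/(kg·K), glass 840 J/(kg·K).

Taking heat into each body as positive, Σ m c ΔT = 0:
0.301·466·(T − 292) + 0.147·1670·(T − 19.7) + 0.294·840·(T − 19.7) = 0
140.27(T − 292) + 245.49(T − 19.7) + 246.96(T − 19.7) = 0
632.72 T = 50659
T ≈ 80.07 °C

T_f ≈ 80.1 °C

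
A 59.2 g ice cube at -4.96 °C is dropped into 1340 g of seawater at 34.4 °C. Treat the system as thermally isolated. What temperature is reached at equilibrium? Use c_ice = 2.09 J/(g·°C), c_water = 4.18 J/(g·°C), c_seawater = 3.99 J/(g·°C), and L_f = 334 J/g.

T_f ≈ 29.2 °C

Energy balance with sensible and latent terms:
warm ice to 0 °C: 59.2×2.09×(0 − (-4.96)) = 613.69
  latent heat to melt: 59.2×334 = 19773
  warm the meltwater: 247.46 T
  seawater cools: 1340×3.99×(T − 34.4) = 5346.6(T − 34.4)
5594.1 T = 183923 − 20386 = 163537
T ≈ 29.23 °C. Since T > 0 °C, the all-ice-melts assumption holds.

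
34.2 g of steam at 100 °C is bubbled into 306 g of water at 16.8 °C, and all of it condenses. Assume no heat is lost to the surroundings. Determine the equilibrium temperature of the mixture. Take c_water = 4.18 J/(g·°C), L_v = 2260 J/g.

T_f ≈ 79.5 °C

Sum of m c ΔT and latent-heat terms is zero:
latent heat released on condensation: 34.2×2260 = 77292
  condensed water 100 °C→T: 142.96(T − 100)
  original water: 1279.1(T − 16.8)
1422 T = 77292 + 14296 + 21489 = 113076
T ≈ 79.52 °C — below 100 °C, confirming all the steam condensed.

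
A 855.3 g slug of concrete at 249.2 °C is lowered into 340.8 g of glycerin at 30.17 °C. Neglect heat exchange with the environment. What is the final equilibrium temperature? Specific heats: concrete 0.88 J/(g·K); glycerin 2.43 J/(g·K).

T_f ≈ 134.5 °C

T_f = Σ m_i c_i T_i / Σ m_i c_i:
T_f = (752.66*249.2 + 828.14*30.17) / (752.66 + 828.14)
    = 212549 / 1580.8 ≈ 134.46 °C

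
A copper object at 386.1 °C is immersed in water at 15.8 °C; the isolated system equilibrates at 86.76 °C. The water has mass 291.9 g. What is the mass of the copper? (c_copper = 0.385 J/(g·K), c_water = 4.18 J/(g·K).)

m ≈ 751 g

|Q_copper| = |Q_water|:
m×0.385×(386.1 − 86.76) = 291.9×4.18×(86.76 − 15.8)
115.25 m = 86581  ⇒  m ≈ 751.3 g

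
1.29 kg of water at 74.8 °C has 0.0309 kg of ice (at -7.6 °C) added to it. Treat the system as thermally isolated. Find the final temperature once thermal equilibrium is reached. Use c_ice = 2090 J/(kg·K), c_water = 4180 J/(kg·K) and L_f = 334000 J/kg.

T_f ≈ 71.1 °C

Taking heat into each body as positive, Σ m c ΔT = 0:
ice -7.6→0 °C: 0.0309·2090·7.6 = 490.82
  latent heat to melt: 0.0309·334000 = 10321
  meltwater 0→T: 0.0309·4180·T = 129.16 T
  water: 5392.2(T − 74.8)
5521.4 T = 403337 − 10811 = 392525
T ≈ 71.09 °C (positive, so assuming full melt was valid).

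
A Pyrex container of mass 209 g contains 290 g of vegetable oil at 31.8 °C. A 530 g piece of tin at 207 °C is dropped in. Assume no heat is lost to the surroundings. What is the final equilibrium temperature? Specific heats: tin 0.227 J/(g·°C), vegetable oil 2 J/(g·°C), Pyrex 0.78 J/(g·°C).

T_f is the heat-capacity-weighted average of the initial temperatures:
T_f = (120.31·207 + 580·31.8 + 163.02·31.8) / (120.31 + 580 + 163.02)
    = 48532 / 863.33 ≈ 56.22 °C

T_f ≈ 56.2 °C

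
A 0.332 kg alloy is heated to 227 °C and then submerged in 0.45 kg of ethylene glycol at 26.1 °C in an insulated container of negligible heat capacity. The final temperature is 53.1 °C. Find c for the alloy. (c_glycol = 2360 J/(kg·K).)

c ≈ 497 J/(kg·K)

Net heat exchanged in the isolated system is zero:
0.332×c×(53.1 − 227) + 0.45×2360×(53.1 − 26.1) = 0
-57.73 c = -28674
c = -28674/-57.73 ≈ 496.7 J/(kg·K)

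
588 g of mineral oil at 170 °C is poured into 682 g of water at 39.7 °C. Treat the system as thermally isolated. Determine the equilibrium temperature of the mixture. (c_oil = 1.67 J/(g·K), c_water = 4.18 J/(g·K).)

With ΣQ=0 the equilibrium temperature is the m·c-weighted mean:
T_f = (981.96×170 + 2850.8×39.7) / (981.96 + 2850.8)
    = 280108 / 3832.7 ≈ 73.08 °C

T_f ≈ 73.1 °C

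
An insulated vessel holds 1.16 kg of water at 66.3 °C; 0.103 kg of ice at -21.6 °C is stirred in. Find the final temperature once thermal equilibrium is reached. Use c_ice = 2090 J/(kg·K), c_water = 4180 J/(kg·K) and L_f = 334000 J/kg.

T_f ≈ 53.5 °C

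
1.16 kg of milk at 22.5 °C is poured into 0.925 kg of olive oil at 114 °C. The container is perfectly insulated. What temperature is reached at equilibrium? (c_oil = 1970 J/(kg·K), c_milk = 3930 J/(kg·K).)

T_f is the heat-capacity-weighted average of the initial temperatures:
T_f = (1822.2*114 + 4558.8*22.5) / (1822.2 + 4558.8)
    = 310310 / 6381 ≈ 48.63 °C

T_f ≈ 48.6 °C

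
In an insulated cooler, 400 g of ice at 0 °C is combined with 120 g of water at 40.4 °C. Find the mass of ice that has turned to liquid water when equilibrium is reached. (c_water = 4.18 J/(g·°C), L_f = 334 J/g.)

m_melted ≈ 60.7 g

Cooling the water to 0 °C releases 120×4.18×40.4 = 20265 J.
Melting all 400 g of ice would need 400×334 = 133600 J.
20265 J < 133600 J, so only part of the ice melts and the system sits at 0 °C.
Mass melted = 20265/334 ≈ 60.67 g.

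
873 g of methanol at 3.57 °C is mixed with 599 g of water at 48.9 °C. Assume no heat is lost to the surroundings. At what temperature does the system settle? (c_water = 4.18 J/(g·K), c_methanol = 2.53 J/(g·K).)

With ΣQ=0 the equilibrium temperature is the m·c-weighted mean:
T_f = (2503.8*48.9 + 2208.7*3.57) / (2503.8 + 2208.7)
    = 130322 / 4712.5 ≈ 27.65 °C

T_f ≈ 27.7 °C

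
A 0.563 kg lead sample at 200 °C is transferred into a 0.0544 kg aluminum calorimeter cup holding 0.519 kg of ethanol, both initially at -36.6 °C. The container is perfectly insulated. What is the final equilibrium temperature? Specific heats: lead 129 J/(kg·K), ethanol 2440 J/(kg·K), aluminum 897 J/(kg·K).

Taking heat into each body as positive, Σ m c ΔT = 0:
0.563·129·(T − 200) + 0.519·2440·(T − (-36.6)) + 0.0544·897·(T − (-36.6)) = 0
72.63(T − 200) + 1266.4(T − (-36.6)) + 48.8(T − (-36.6)) = 0
1387.8 T = -33609
T ≈ -24.22 °C

T_f ≈ -24.2 °C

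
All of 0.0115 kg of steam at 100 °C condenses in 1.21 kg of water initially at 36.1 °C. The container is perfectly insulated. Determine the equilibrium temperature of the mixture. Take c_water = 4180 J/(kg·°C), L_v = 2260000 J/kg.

T_f ≈ 41.8 °C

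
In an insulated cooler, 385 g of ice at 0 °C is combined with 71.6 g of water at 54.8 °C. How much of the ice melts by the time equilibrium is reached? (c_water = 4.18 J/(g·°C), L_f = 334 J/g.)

Heat available from the water dropping to 0 °C: 71.6·4.18·54.8 = 16401 J.
Melting all 385 g of ice would need 385·334 = 128590 J.
Since 16401 < 128590 J, not all the ice melts; equilibrium is at 0 °C.
Mass melted = 16401/334 ≈ 49.1 g.

m_melted ≈ 49.1 g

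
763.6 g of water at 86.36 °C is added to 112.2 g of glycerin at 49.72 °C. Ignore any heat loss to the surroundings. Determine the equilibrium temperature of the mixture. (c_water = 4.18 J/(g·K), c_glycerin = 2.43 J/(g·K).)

T_f ≈ 83.5 °C

Heat gained plus heat lost sum to zero:
763.6×4.18×(T − 86.36) + 112.2×2.43×(T − 49.72) = 0
3191.8(T − 86.36) + 272.65(T − 49.72) = 0
(3191.8 + 272.65) T = 3191.8×86.36 + 272.65×49.72
T ≈ 83.48 °C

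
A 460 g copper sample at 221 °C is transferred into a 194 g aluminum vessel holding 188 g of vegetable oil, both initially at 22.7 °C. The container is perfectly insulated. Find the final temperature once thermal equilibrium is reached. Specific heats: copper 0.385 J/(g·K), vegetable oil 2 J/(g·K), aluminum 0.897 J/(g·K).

Net heat exchanged in the isolated system is zero:
460·0.385·(T − 221) + 188·2·(T − 22.7) + 194·0.897·(T − 22.7) = 0
(177.1 + 376 + 174.02) T = 177.1·221 + 376·22.7 + 174.02·22.7
T = 51625 / 727.12 = 71 °C

T_f ≈ 71.0 °C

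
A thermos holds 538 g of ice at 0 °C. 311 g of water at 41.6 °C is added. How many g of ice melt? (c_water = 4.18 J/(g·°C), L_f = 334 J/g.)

Water can give up m c ΔT = 311·4.18·41.6 = 54079 J before reaching 0 °C.
Fully melting the ice requires m_ice L_f = 538·334 = 179692 J.
54079 J < 179692 J, so only part of the ice melts and the system sits at 0 °C.
m_melted·334 = 54079  ⇒  m_melted ≈ 161.9 g.

m_melted ≈ 162 g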